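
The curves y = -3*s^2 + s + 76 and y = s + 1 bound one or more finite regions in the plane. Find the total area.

500

Set the curves equal: -3*s^2 + s + 76 = s + 1, so -3*s^2 + 75 = 0, which factors as -3*(s - 5)*(s + 5) = 0. The curves meet at s = -5, 5.
On [-5, 5], y = -3*s^2 + s + 76 is on top; that piece has area ∫[-5,5] (-3*s^2 + 75) ds = 500.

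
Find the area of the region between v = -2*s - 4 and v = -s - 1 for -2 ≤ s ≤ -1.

On [-2, -1], (-2*s - 4) - (-s - 1) = -s - 3 is ≤ 0 throughout, so the area is a single integral of |-s - 3|.
∫[-2,-1] (-s - 3) ds = -3/2; the area of that piece is 3/2.

3/2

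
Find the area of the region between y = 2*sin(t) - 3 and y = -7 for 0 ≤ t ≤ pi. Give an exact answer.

On [0, pi], (2*sin(t) - 3) - (-7) = 2*sin(t) + 4 is ≥ 0 throughout, so the area is a single integral of |2*sin(t) + 4|.
∫[0,pi] (2*sin(t) + 4) dt = 4 + 4*pi.

4 + 4*pi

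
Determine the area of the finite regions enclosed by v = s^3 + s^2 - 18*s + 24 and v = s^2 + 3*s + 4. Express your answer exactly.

Set the curves equal: s^3 + s^2 - 18*s + 24 = s^2 + 3*s + 4, so s^3 - 21*s + 20 = 0, which factors as (s - 4)*(s - 1)*(s + 5) = 0. The curves meet at s = -5, 1, 4.
On [-5, 1], v = s^3 + s^2 - 18*s + 24 is on top; that piece has area ∫[-5,1] (s^3 - 21*s + 20) ds = 216.
On [1, 4], v = s^2 + 3*s + 4 is on top; that piece has area ∫[1,4] (-(s^3 - 21*s + 20)) ds = 135/4.
Total enclosed area = 216 + 135/4 = 999/4.

999/4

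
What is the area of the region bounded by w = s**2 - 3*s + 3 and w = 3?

Set the curves equal: s**2 - 3*s + 3 = 3, so s**2 - 3*s = 0, which factors as s*(s - 3) = 0. The curves meet at s = 0, 3.
On [0, 3], w = 3 is on top; that piece has area ∫[0,3] (-(s**2 - 3*s)) ds = 9/2.

9/2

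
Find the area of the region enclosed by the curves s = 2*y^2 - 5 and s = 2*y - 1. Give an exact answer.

Both boundary curves give s as a function of y, so integrate with respect to y. Setting them equal: 2*y^2 - 2*y - 4 = 0, i.e. 2*(y - 2)*(y + 1) = 0, so they meet at y = -1, 2.
For y in [-1, 2], s = 2*y^2 - 5 is on the left; area = ∫[-1,2] (-(2*y^2 - 2*y - 4)) dy = 9.

9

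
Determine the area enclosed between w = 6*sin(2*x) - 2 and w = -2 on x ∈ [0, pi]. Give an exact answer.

12

The difference (6*sin(2*x) - 2) - (-2) = 6*sin(2*x) changes sign at x = pi/2 inside [0, pi], so split the integral there.
∫[0,pi/2] (6*sin(2*x)) dx = 6.
∫[pi/2,pi] (6*sin(2*x)) dx = -6; the area of that piece is 6.
Total area = 6 + 6 = 12.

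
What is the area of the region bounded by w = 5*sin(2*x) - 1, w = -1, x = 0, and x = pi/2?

5

On [0, pi/2], (5*sin(2*x) - 1) - (-1) = 5*sin(2*x) is ≥ 0 throughout, so the area is a single integral of |5*sin(2*x)|.
∫[0,pi/2] (5*sin(2*x)) dx = 5.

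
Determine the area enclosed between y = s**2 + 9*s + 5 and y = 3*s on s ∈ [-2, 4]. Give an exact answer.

The difference (s**2 + 9*s + 5) - (3*s) = s**2 + 6*s + 5 changes sign at s = -1 inside [-2, 4], so split the integral there.
∫[-2,-1] (s**2 + 6*s + 5) ds = -5/3; the area of that piece is 5/3.
∫[-1,4] (s**2 + 6*s + 5) ds = 275/3.
Total area = 5/3 + 275/3 = 280/3.

280/3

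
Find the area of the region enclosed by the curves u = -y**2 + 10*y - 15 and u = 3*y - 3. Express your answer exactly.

Both boundary curves give u as a function of y, so integrate with respect to y. Setting them equal: -y**2 + 7*y - 12 = 0, i.e. -(y - 4)*(y - 3) = 0, so they meet at y = 3, 4.
For y in [3, 4], u = -y**2 + 10*y - 15 is on the right; area = ∫[3,4] (-y**2 + 7*y - 12) dy = 1/6.

1/6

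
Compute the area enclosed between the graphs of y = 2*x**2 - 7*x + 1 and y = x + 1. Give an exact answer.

64/3

Set the curves equal: 2*x**2 - 7*x + 1 = x + 1, so 2*x**2 - 8*x = 0, which factors as 2*x*(x - 4) = 0. The curves meet at x = 0, 4.
On [0, 4], y = x + 1 is on top; that piece has area ∫[0,4] (-(2*x**2 - 8*x)) dx = 64/3.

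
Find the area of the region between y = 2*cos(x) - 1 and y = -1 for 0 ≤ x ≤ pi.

The difference (2*cos(x) - 1) - (-1) = 2*cos(x) changes sign at x = pi/2 inside [0, pi], so split the integral there.
∫[0,pi/2] (2*cos(x)) dx = 2.
∫[pi/2,pi] (2*cos(x)) dx = -2; the area of that piece is 2.
Total area = 2 + 2 = 4.

4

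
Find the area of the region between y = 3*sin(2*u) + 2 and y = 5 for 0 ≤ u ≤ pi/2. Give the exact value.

On [0, pi/2], (3*sin(2*u) + 2) - (5) = 3*sin(2*u) - 3 is ≤ 0 throughout, so the area is a single integral of |3*sin(2*u) - 3|.
∫[0,pi/2] (3*sin(2*u) - 3) du = 3 - 3*pi/2; the area of that piece is -3 + 3*pi/2.

-3 + 3*pi/2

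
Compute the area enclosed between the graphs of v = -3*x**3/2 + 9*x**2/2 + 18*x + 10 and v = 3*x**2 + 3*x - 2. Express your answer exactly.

Set the curves equal: -3*x**3/2 + 9*x**2/2 + 18*x + 10 = 3*x**2 + 3*x - 2, so -3*x**3/2 + 3*x**2/2 + 15*x + 12 = 0, which factors as -3*(x - 4)*(x + 1)*(x + 2)/2 = 0. The curves meet at x = -2, -1, 4.
On [-2, -1], v = 3*x**2 + 3*x - 2 is on top; that piece has area ∫[-2,-1] (-(-3*x**3/2 + 3*x**2/2 + 15*x + 12)) dx = 11/8.
On [-1, 4], v = -3*x**3/2 + 9*x**2/2 + 18*x + 10 is on top; that piece has area ∫[-1,4] (-3*x**3/2 + 3*x**2/2 + 15*x + 12) dx = 875/8.
Total enclosed area = 11/8 + 875/8 = 443/4.

443/4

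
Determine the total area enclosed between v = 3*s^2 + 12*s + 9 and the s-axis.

The curve meets the s-axis where 3*s^2 + 12*s + 9 = 0, i.e. 3*(s + 1)*(s + 3) = 0, at s = -3, -1.
On [-3, -1] the curve lies below the axis; ∫[-3,-1] (3*s^2 + 12*s + 9) ds = -4, giving area 4.

4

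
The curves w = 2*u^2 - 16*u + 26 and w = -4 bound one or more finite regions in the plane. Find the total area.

8/3

Set the curves equal: 2*u^2 - 16*u + 26 = -4, so 2*u^2 - 16*u + 30 = 0, which factors as 2*(u - 5)*(u - 3) = 0. The curves meet at u = 3, 5.
On [3, 5], w = -4 is on top; that piece has area ∫[3,5] (-(2*u^2 - 16*u + 30)) du = 8/3.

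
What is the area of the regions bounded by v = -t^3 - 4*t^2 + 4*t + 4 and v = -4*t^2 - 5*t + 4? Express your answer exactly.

Set the curves equal: -t^3 - 4*t^2 + 4*t + 4 = -4*t^2 - 5*t + 4, so -t^3 + 9*t = 0, which factors as -t*(t - 3)*(t + 3) = 0. The curves meet at t = -3, 0, 3.
On [-3, 0], v = -4*t^2 - 5*t + 4 is on top; that piece has area ∫[-3,0] (-(-t^3 + 9*t)) dt = 81/4.
On [0, 3], v = -t^3 - 4*t^2 + 4*t + 4 is on top; that piece has area ∫[0,3] (-t^3 + 9*t) dt = 81/4.
Total enclosed area = 81/4 + 81/4 = 81/2.

81/2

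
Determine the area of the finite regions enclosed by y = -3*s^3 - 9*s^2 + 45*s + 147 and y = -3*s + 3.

Set the curves equal: -3*s^3 - 9*s^2 + 45*s + 147 = -3*s + 3, so -3*s^3 - 9*s^2 + 48*s + 144 = 0, which factors as -3*(s - 4)*(s + 3)*(s + 4) = 0. The curves meet at s = -4, -3, 4.
On [-4, -3], y = -3*s + 3 is on top; that piece has area ∫[-4,-3] (-(-3*s^3 - 9*s^2 + 48*s + 144)) ds = 15/4.
On [-3, 4], y = -3*s^3 - 9*s^2 + 45*s + 147 is on top; that piece has area ∫[-3,4] (-3*s^3 - 9*s^2 + 48*s + 144) ds = 3087/4.
Total enclosed area = 15/4 + 3087/4 = 1551/2.

1551/2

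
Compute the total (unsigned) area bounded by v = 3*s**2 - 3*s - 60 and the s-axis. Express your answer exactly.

729/2

The curve meets the s-axis where 3*s**2 - 3*s - 60 = 0, i.e. 3*(s - 5)*(s + 4) = 0, at s = -4, 5.
On [-4, 5] the curve lies below the axis; ∫[-4,5] (3*s**2 - 3*s - 60) ds = -729/2, giving area 729/2.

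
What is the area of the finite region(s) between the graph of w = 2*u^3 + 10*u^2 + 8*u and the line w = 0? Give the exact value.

71/3

The curve meets the u-axis where 2*u^3 + 10*u^2 + 8*u = 0, i.e. 2*u*(u + 1)*(u + 4) = 0, at u = -4, -1, 0.
On [-4, -1] the curve lies above the axis; ∫[-4,-1] (2*u^3 + 10*u^2 + 8*u) du = 45/2, giving area 45/2.
On [-1, 0] the curve lies below the axis; ∫[-1,0] (2*u^3 + 10*u^2 + 8*u) du = -7/6, giving area 7/6.
Total area = 45/2 + 7/6 = 71/3.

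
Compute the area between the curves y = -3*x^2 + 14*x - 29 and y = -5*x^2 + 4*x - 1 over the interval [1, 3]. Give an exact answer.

18

The difference (-3*x^2 + 14*x - 29) - (-5*x^2 + 4*x - 1) = 2*x^2 + 10*x - 28 changes sign at x = 2 inside [1, 3], so split the integral there.
∫[1,2] (2*x^2 + 10*x - 28) dx = -25/3; the area of that piece is 25/3.
∫[2,3] (2*x^2 + 10*x - 28) dx = 29/3.
Total area = 25/3 + 29/3 = 18.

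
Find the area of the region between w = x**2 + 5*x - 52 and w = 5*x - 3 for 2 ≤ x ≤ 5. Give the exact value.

On [2, 5], (x**2 + 5*x - 52) - (5*x - 3) = x**2 - 49 is ≤ 0 throughout, so the area is a single integral of |x**2 - 49|.
∫[2,5] (x**2 - 49) dx = -108; the area of that piece is 108.

108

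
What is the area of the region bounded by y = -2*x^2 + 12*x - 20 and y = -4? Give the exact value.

8/3

Set the curves equal: -2*x^2 + 12*x - 20 = -4, so -2*x^2 + 12*x - 16 = 0, which factors as -2*(x - 4)*(x - 2) = 0. The curves meet at x = 2, 4.
On [2, 4], y = -2*x^2 + 12*x - 20 is on top; that piece has area ∫[2,4] (-2*x^2 + 12*x - 16) dx = 8/3.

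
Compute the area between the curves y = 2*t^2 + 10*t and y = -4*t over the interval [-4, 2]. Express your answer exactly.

308/3

The difference (2*t^2 + 10*t) - (-4*t) = 2*t^2 + 14*t changes sign at t = 0 inside [-4, 2], so split the integral there.
∫[-4,0] (2*t^2 + 14*t) dt = -208/3; the area of that piece is 208/3.
∫[0,2] (2*t^2 + 14*t) dt = 100/3.
Total area = 208/3 + 100/3 = 308/3.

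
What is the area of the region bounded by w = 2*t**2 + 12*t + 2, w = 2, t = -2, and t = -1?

On [-2, -1], (2*t**2 + 12*t + 2) - (2) = 2*t**2 + 12*t is ≤ 0 throughout, so the area is a single integral of |2*t**2 + 12*t|.
∫[-2,-1] (2*t**2 + 12*t) dt = -40/3; the area of that piece is 40/3.

40/3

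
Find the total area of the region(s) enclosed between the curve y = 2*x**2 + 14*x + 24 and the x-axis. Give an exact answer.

1/3

The curve meets the x-axis where 2*x**2 + 14*x + 24 = 0, i.e. 2*(x + 3)*(x + 4) = 0, at x = -4, -3.
On [-4, -3] the curve lies below the axis; ∫[-4,-3] (2*x**2 + 14*x + 24) dx = -1/3, giving area 1/3.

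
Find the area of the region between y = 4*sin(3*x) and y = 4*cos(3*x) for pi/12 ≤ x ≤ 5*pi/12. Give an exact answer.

On [pi/12, 5*pi/12], (4*sin(3*x)) - (4*cos(3*x)) = 4*sin(3*x) - 4*cos(3*x) is ≥ 0 throughout, so the area is a single integral of |4*sin(3*x) - 4*cos(3*x)|.
∫[pi/12,5*pi/12] (4*sin(3*x) - 4*cos(3*x)) dx = 8*sqrt(2)/3.

8*sqrt(2)/3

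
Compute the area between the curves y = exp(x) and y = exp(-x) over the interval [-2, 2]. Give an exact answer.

The difference (exp(x)) - (exp(-x)) = exp(x) - exp(-x) changes sign at x = 0 inside [-2, 2], so split the integral there.
∫[-2,0] (exp(x) - exp(-x)) dx = -exp(2) - exp(-2) + 2; the area of that piece is -2 + exp(-2) + exp(2).
∫[0,2] (exp(x) - exp(-x)) dx = -2 + exp(-2) + exp(2).
Total area = (-2 + exp(-2) + exp(2)) + (-2 + exp(-2) + exp(2)) = -4 + 2*exp(-2) + 2*exp(2).

-4 + 2*exp(-2) + 2*exp(2)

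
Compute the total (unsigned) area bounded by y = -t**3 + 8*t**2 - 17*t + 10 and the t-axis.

71/6

The curve meets the t-axis where -t**3 + 8*t**2 - 17*t + 10 = 0, i.e. -(t - 5)*(t - 2)*(t - 1) = 0, at t = 1, 2, 5.
On [1, 2] the curve lies below the axis; ∫[1,2] (-t**3 + 8*t**2 - 17*t + 10) dt = -7/12, giving area 7/12.
On [2, 5] the curve lies above the axis; ∫[2,5] (-t**3 + 8*t**2 - 17*t + 10) dt = 45/4, giving area 45/4.
Total area = 7/12 + 45/4 = 71/6.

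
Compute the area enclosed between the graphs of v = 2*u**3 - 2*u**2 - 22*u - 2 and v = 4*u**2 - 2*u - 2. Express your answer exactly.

407/2

Set the curves equal: 2*u**3 - 2*u**2 - 22*u - 2 = 4*u**2 - 2*u - 2, so 2*u**3 - 6*u**2 - 20*u = 0, which factors as 2*u*(u - 5)*(u + 2) = 0. The curves meet at u = -2, 0, 5.
On [-2, 0], v = 2*u**3 - 2*u**2 - 22*u - 2 is on top; that piece has area ∫[-2,0] (2*u**3 - 6*u**2 - 20*u) du = 16.
On [0, 5], v = 4*u**2 - 2*u - 2 is on top; that piece has area ∫[0,5] (-(2*u**3 - 6*u**2 - 20*u)) du = 375/2.
Total enclosed area = 16 + 375/2 = 407/2.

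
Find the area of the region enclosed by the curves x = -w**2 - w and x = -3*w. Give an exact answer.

Both boundary curves give x as a function of w, so integrate with respect to w. Setting them equal: -w**2 + 2*w = 0, i.e. -w*(w - 2) = 0, so they meet at w = 0, 2.
For w in [0, 2], x = -w**2 - w is on the right; area = ∫[0,2] (-w**2 + 2*w) dw = 4/3.

4/3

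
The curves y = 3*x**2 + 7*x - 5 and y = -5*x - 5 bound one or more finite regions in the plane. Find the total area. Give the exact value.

32

Set the curves equal: 3*x**2 + 7*x - 5 = -5*x - 5, so 3*x**2 + 12*x = 0, which factors as 3*x*(x + 4) = 0. The curves meet at x = -4, 0.
On [-4, 0], y = -5*x - 5 is on top; that piece has area ∫[-4,0] (-(3*x**2 + 12*x)) dx = 32.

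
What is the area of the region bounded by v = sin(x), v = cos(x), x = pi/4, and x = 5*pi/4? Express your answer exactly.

2*sqrt(2)

On [pi/4, 5*pi/4], (sin(x)) - (cos(x)) = sin(x) - cos(x) is ≥ 0 throughout, so the area is a single integral of |sin(x) - cos(x)|.
∫[pi/4,5*pi/4] (sin(x) - cos(x)) dx = 2*sqrt(2).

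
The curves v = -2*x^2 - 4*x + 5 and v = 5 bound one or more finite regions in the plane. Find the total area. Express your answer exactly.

Set the curves equal: -2*x^2 - 4*x + 5 = 5, so -2*x^2 - 4*x = 0, which factors as -2*x*(x + 2) = 0. The curves meet at x = -2, 0.
On [-2, 0], v = -2*x^2 - 4*x + 5 is on top; that piece has area ∫[-2,0] (-2*x^2 - 4*x) dx = 8/3.

8/3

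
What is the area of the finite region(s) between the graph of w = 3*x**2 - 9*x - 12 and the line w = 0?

125/2

The curve meets the x-axis where 3*x**2 - 9*x - 12 = 0, i.e. 3*(x - 4)*(x + 1) = 0, at x = -1, 4.
On [-1, 4] the curve lies below the axis; ∫[-1,4] (3*x**2 - 9*x - 12) dx = -125/2, giving area 125/2.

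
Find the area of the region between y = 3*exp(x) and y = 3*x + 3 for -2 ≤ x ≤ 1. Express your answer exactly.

-9/2 - 3*exp(-2) + 3*exp(1)

On [-2, 1], (3*exp(x)) - (3*x + 3) = -3*x + 3*exp(x) - 3 is ≥ 0 throughout, so the area is a single integral of |-3*x + 3*exp(x) - 3|.
∫[-2,1] (-3*x + 3*exp(x) - 3) dx = -9/2 - 3*exp(-2) + 3*exp(1).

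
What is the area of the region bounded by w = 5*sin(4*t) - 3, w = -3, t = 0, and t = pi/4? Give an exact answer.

On [0, pi/4], (5*sin(4*t) - 3) - (-3) = 5*sin(4*t) is ≥ 0 throughout, so the area is a single integral of |5*sin(4*t)|.
∫[0,pi/4] (5*sin(4*t)) dt = 5/2.

5/2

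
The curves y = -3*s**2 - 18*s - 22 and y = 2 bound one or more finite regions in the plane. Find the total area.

4

Set the curves equal: -3*s**2 - 18*s - 22 = 2, so -3*s**2 - 18*s - 24 = 0, which factors as -3*(s + 2)*(s + 4) = 0. The curves meet at s = -4, -2.
On [-4, -2], y = -3*s**2 - 18*s - 22 is on top; that piece has area ∫[-4,-2] (-3*s**2 - 18*s - 24) ds = 4.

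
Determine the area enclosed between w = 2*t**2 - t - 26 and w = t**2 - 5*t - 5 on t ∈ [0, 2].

94/3

On [0, 2], (2*t**2 - t - 26) - (t**2 - 5*t - 5) = t**2 + 4*t - 21 is ≤ 0 throughout, so the area is a single integral of |t**2 + 4*t - 21|.
∫[0,2] (t**2 + 4*t - 21) dt = -94/3; the area of that piece is 94/3.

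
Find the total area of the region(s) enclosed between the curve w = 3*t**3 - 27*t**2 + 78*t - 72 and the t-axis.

The curve meets the t-axis where 3*t**3 - 27*t**2 + 78*t - 72 = 0, i.e. 3*(t - 4)*(t - 3)*(t - 2) = 0, at t = 2, 3, 4.
On [2, 3] the curve lies above the axis; ∫[2,3] (3*t**3 - 27*t**2 + 78*t - 72) dt = 3/4, giving area 3/4.
On [3, 4] the curve lies below the axis; ∫[3,4] (3*t**3 - 27*t**2 + 78*t - 72) dt = -3/4, giving area 3/4.
Total area = 3/4 + 3/4 = 3/2.

3/2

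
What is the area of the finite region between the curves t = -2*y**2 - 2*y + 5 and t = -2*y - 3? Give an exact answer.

Both boundary curves give t as a function of y, so integrate with respect to y. Setting them equal: -2*y**2 + 8 = 0, i.e. -2*(y - 2)*(y + 2) = 0, so they meet at y = -2, 2.
For y in [-2, 2], t = -2*y**2 - 2*y + 5 is on the right; area = ∫[-2,2] (-2*y**2 + 8) dy = 64/3.

64/3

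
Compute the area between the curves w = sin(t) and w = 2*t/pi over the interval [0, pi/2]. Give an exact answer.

1 - pi/4

On [0, pi/2], (sin(t)) - (2*t/pi) = -2*t/pi + sin(t) is ≥ 0 throughout, so the area is a single integral of |-2*t/pi + sin(t)|.
∫[0,pi/2] (-2*t/pi + sin(t)) dt = 1 - pi/4.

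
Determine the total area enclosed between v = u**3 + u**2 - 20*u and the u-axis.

2521/12

The curve meets the u-axis where u**3 + u**2 - 20*u = 0, i.e. u*(u - 4)*(u + 5) = 0, at u = -5, 0, 4.
On [-5, 0] the curve lies above the axis; ∫[-5,0] (u**3 + u**2 - 20*u) du = 1625/12, giving area 1625/12.
On [0, 4] the curve lies below the axis; ∫[0,4] (u**3 + u**2 - 20*u) du = -224/3, giving area 224/3.
Total area = 1625/12 + 224/3 = 2521/12.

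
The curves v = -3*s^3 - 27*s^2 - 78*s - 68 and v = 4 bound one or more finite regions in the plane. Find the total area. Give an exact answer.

3/2

Set the curves equal: -3*s^3 - 27*s^2 - 78*s - 68 = 4, so -3*s^3 - 27*s^2 - 78*s - 72 = 0, which factors as -3*(s + 2)*(s + 3)*(s + 4) = 0. The curves meet at s = -4, -3, -2.
On [-4, -3], v = 4 is on top; that piece has area ∫[-4,-3] (-(-3*s^3 - 27*s^2 - 78*s - 72)) ds = 3/4.
On [-3, -2], v = -3*s^3 - 27*s^2 - 78*s - 68 is on top; that piece has area ∫[-3,-2] (-3*s^3 - 27*s^2 - 78*s - 72) ds = 3/4.
Total enclosed area = 3/4 + 3/4 = 3/2.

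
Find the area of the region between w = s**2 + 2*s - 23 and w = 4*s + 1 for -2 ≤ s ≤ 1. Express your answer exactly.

66

On [-2, 1], (s**2 + 2*s - 23) - (4*s + 1) = s**2 - 2*s - 24 is ≤ 0 throughout, so the area is a single integral of |s**2 - 2*s - 24|.
∫[-2,1] (s**2 - 2*s - 24) ds = -66; the area of that piece is 66.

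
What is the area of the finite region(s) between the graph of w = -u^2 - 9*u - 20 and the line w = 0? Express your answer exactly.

The curve meets the u-axis where -u^2 - 9*u - 20 = 0, i.e. -(u + 4)*(u + 5) = 0, at u = -5, -4.
On [-5, -4] the curve lies above the axis; ∫[-5,-4] (-u^2 - 9*u - 20) du = 1/6, giving area 1/6.

1/6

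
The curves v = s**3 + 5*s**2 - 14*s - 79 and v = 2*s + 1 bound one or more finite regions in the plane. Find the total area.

5137/12

Set the curves equal: s**3 + 5*s**2 - 14*s - 79 = 2*s + 1, so s**3 + 5*s**2 - 16*s - 80 = 0, which factors as (s - 4)*(s + 4)*(s + 5) = 0. The curves meet at s = -5, -4, 4.
On [-5, -4], v = s**3 + 5*s**2 - 14*s - 79 is on top; that piece has area ∫[-5,-4] (s**3 + 5*s**2 - 16*s - 80) ds = 17/12.
On [-4, 4], v = 2*s + 1 is on top; that piece has area ∫[-4,4] (-(s**3 + 5*s**2 - 16*s - 80)) ds = 1280/3.
Total enclosed area = 17/12 + 1280/3 = 5137/12.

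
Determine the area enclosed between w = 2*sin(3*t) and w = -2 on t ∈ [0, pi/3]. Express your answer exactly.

On [0, pi/3], (2*sin(3*t)) - (-2) = 2*sin(3*t) + 2 is ≥ 0 throughout, so the area is a single integral of |2*sin(3*t) + 2|.
∫[0,pi/3] (2*sin(3*t) + 2) dt = 4/3 + 2*pi/3.

4/3 + 2*pi/3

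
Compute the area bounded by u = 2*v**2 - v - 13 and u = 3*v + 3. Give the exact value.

72

Both boundary curves give u as a function of v, so integrate with respect to v. Setting them equal: 2*v**2 - 4*v - 16 = 0, i.e. 2*(v - 4)*(v + 2) = 0, so they meet at v = -2, 4.
For v in [-2, 4], u = 2*v**2 - v - 13 is on the left; area = ∫[-2,4] (-(2*v**2 - 4*v - 16)) dv = 72.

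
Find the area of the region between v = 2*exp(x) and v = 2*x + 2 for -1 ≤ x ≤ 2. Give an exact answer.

On [-1, 2], (2*exp(x)) - (2*x + 2) = -2*x + 2*exp(x) - 2 is ≥ 0 throughout, so the area is a single integral of |-2*x + 2*exp(x) - 2|.
∫[-1,2] (-2*x + 2*exp(x) - 2) dx = -9 - 2*exp(-1) + 2*exp(2).

-9 - 2*exp(-1) + 2*exp(2)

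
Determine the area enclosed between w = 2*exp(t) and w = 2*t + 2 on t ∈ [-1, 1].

On [-1, 1], (2*exp(t)) - (2*t + 2) = -2*t + 2*exp(t) - 2 is ≥ 0 throughout, so the area is a single integral of |-2*t + 2*exp(t) - 2|.
∫[-1,1] (-2*t + 2*exp(t) - 2) dt = -4 - 2*exp(-1) + 2*exp(1).

-4 - 2*exp(-1) + 2*exp(1)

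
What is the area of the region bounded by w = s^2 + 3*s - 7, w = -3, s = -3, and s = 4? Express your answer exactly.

The difference (s^2 + 3*s - 7) - (-3) = s^2 + 3*s - 4 changes sign at s = 1 inside [-3, 4], so split the integral there.
∫[-3,1] (s^2 + 3*s - 4) ds = -56/3; the area of that piece is 56/3.
∫[1,4] (s^2 + 3*s - 4) ds = 63/2.
Total area = 56/3 + 63/2 = 301/6.

301/6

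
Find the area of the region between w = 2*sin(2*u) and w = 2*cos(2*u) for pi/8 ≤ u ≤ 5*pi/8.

2*sqrt(2)

On [pi/8, 5*pi/8], (2*sin(2*u)) - (2*cos(2*u)) = 2*sin(2*u) - 2*cos(2*u) is ≥ 0 throughout, so the area is a single integral of |2*sin(2*u) - 2*cos(2*u)|.
∫[pi/8,5*pi/8] (2*sin(2*u) - 2*cos(2*u)) du = 2*sqrt(2).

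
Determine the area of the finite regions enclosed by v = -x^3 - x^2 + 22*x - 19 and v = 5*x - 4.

Set the curves equal: -x^3 - x^2 + 22*x - 19 = 5*x - 4, so -x^3 - x^2 + 17*x - 15 = 0, which factors as -(x - 3)*(x - 1)*(x + 5) = 0. The curves meet at x = -5, 1, 3.
On [-5, 1], v = 5*x - 4 is on top; that piece has area ∫[-5,1] (-(-x^3 - x^2 + 17*x - 15)) dx = 180.
On [1, 3], v = -x^3 - x^2 + 22*x - 19 is on top; that piece has area ∫[1,3] (-x^3 - x^2 + 17*x - 15) dx = 28/3.
Total enclosed area = 180 + 28/3 = 568/3.

568/3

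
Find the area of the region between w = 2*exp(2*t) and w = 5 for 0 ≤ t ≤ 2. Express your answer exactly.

The difference (2*exp(2*t)) - (5) = 2*exp(2*t) - 5 changes sign at t = -log(2)/2 + log(5)/2 inside [0, 2], so split the integral there.
∫[0,-log(2)/2 + log(5)/2] (2*exp(2*t) - 5) dt = log(4*sqrt(10)/125) + 3/2; the area of that piece is -3/2 + log(25*sqrt(10)/8).
∫[-log(2)/2 + log(5)/2,2] (2*exp(2*t) - 5) dt = -25/2 - 5*log(2)/2 + 5*log(5)/2 + exp(4).
Total area = (-3/2 + log(25*sqrt(10)/8)) + (-25/2 - 5*log(2)/2 + 5*log(5)/2 + exp(4)) = -14 - 11*log(2)/2 + log(10)/2 + 9*log(5)/2 + exp(4).

-14 - 11*log(2)/2 + log(10)/2 + 9*log(5)/2 + exp(4)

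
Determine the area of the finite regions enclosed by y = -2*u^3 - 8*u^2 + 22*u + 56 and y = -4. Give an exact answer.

863/3

Set the curves equal: -2*u^3 - 8*u^2 + 22*u + 56 = -4, so -2*u^3 - 8*u^2 + 22*u + 60 = 0, which factors as -2*(u - 3)*(u + 2)*(u + 5) = 0. The curves meet at u = -5, -2, 3.
On [-5, -2], y = -4 is on top; that piece has area ∫[-5,-2] (-(-2*u^3 - 8*u^2 + 22*u + 60)) du = 117/2.
On [-2, 3], y = -2*u^3 - 8*u^2 + 22*u + 56 is on top; that piece has area ∫[-2,3] (-2*u^3 - 8*u^2 + 22*u + 60) du = 1375/6.
Total enclosed area = 117/2 + 1375/6 = 863/3.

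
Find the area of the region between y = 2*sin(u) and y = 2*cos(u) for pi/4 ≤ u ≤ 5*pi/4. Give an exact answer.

On [pi/4, 5*pi/4], (2*sin(u)) - (2*cos(u)) = 2*sin(u) - 2*cos(u) is ≥ 0 throughout, so the area is a single integral of |2*sin(u) - 2*cos(u)|.
∫[pi/4,5*pi/4] (2*sin(u) - 2*cos(u)) du = 4*sqrt(2).

4*sqrt(2)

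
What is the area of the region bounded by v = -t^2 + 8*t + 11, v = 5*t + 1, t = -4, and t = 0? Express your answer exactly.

The difference (-t^2 + 8*t + 11) - (5*t + 1) = -t^2 + 3*t + 10 changes sign at t = -2 inside [-4, 0], so split the integral there.
∫[-4,-2] (-t^2 + 3*t + 10) dt = -50/3; the area of that piece is 50/3.
∫[-2,0] (-t^2 + 3*t + 10) dt = 34/3.
Total area = 50/3 + 34/3 = 28.

28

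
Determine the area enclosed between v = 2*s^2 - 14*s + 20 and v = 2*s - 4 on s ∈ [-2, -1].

158/3

On [-2, -1], (2*s^2 - 14*s + 20) - (2*s - 4) = 2*s^2 - 16*s + 24 is ≥ 0 throughout, so the area is a single integral of |2*s^2 - 16*s + 24|.
∫[-2,-1] (2*s^2 - 16*s + 24) ds = 158/3.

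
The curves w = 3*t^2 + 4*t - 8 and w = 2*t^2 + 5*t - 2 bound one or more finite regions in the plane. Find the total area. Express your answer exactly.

Set the curves equal: 3*t^2 + 4*t - 8 = 2*t^2 + 5*t - 2, so t^2 - t - 6 = 0, which factors as (t - 3)*(t + 2) = 0. The curves meet at t = -2, 3.
On [-2, 3], w = 2*t^2 + 5*t - 2 is on top; that piece has area ∫[-2,3] (-(t^2 - t - 6)) dt = 125/6.

125/6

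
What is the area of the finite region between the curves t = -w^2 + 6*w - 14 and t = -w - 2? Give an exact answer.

1/6

Both boundary curves give t as a function of w, so integrate with respect to w. Setting them equal: -w^2 + 7*w - 12 = 0, i.e. -(w - 4)*(w - 3) = 0, so they meet at w = 3, 4.
For w in [3, 4], t = -w^2 + 6*w - 14 is on the right; area = ∫[3,4] (-w^2 + 7*w - 12) dw = 1/6.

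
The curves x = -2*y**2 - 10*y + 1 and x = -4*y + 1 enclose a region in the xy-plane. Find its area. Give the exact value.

9

Both boundary curves give x as a function of y, so integrate with respect to y. Setting them equal: -2*y**2 - 6*y = 0, i.e. -2*y*(y + 3) = 0, so they meet at y = -3, 0.
For y in [-3, 0], x = -2*y**2 - 10*y + 1 is on the right; area = ∫[-3,0] (-2*y**2 - 6*y) dy = 9.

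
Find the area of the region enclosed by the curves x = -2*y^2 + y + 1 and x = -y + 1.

1/3

Both boundary curves give x as a function of y, so integrate with respect to y. Setting them equal: -2*y^2 + 2*y = 0, i.e. -2*y*(y - 1) = 0, so they meet at y = 0, 1.
For y in [0, 1], x = -2*y^2 + y + 1 is on the right; area = ∫[0,1] (-2*y^2 + 2*y) dy = 1/3.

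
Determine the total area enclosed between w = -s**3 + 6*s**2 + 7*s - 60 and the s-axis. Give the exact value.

The curve meets the s-axis where -s**3 + 6*s**2 + 7*s - 60 = 0, i.e. -(s - 5)*(s - 4)*(s + 3) = 0, at s = -3, 4, 5.
On [-3, 4] the curve lies below the axis; ∫[-3,4] (-s**3 + 6*s**2 + 7*s - 60) ds = -1029/4, giving area 1029/4.
On [4, 5] the curve lies above the axis; ∫[4,5] (-s**3 + 6*s**2 + 7*s - 60) ds = 5/4, giving area 5/4.
Total area = 1029/4 + 5/4 = 517/2.

517/2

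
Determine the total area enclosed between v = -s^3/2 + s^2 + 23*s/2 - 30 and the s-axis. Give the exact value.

The curve meets the s-axis where -s^3/2 + s^2 + 23*s/2 - 30 = 0, i.e. -(s - 4)*(s - 3)*(s + 5)/2 = 0, at s = -5, 3, 4.
On [-5, 3] the curve lies below the axis; ∫[-5,3] (-s^3/2 + s^2 + 23*s/2 - 30) ds = -640/3, giving area 640/3.
On [3, 4] the curve lies above the axis; ∫[3,4] (-s^3/2 + s^2 + 23*s/2 - 30) ds = 17/24, giving area 17/24.
Total area = 640/3 + 17/24 = 5137/24.

5137/24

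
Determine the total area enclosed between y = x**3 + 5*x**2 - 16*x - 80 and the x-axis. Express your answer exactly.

5137/12

The curve meets the x-axis where x**3 + 5*x**2 - 16*x - 80 = 0, i.e. (x - 4)*(x + 4)*(x + 5) = 0, at x = -5, -4, 4.
On [-5, -4] the curve lies above the axis; ∫[-5,-4] (x**3 + 5*x**2 - 16*x - 80) dx = 17/12, giving area 17/12.
On [-4, 4] the curve lies below the axis; ∫[-4,4] (x**3 + 5*x**2 - 16*x - 80) dx = -1280/3, giving area 1280/3.
Total area = 17/12 + 1280/3 = 5137/12.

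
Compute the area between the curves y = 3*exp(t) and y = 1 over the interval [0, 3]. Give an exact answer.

-6 + 3*exp(3)

On [0, 3], (3*exp(t)) - (1) = 3*exp(t) - 1 is ≥ 0 throughout, so the area is a single integral of |3*exp(t) - 1|.
∫[0,3] (3*exp(t) - 1) dt = -6 + 3*exp(3).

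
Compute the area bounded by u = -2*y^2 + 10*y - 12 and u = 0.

Both boundary curves give u as a function of y, so integrate with respect to y. Setting them equal: -2*y^2 + 10*y - 12 = 0, i.e. -2*(y - 3)*(y - 2) = 0, so they meet at y = 2, 3.
For y in [2, 3], u = -2*y^2 + 10*y - 12 is on the right; area = ∫[2,3] (-2*y^2 + 10*y - 12) dy = 1/3.

1/3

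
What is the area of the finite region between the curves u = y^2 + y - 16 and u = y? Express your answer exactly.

256/3

Both boundary curves give u as a function of y, so integrate with respect to y. Setting them equal: y^2 - 16 = 0, i.e. (y - 4)*(y + 4) = 0, so they meet at y = -4, 4.
For y in [-4, 4], u = y^2 + y - 16 is on the left; area = ∫[-4,4] (-(y^2 - 16)) dy = 256/3.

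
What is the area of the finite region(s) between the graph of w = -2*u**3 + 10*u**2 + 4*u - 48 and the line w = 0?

The curve meets the u-axis where -2*u**3 + 10*u**2 + 4*u - 48 = 0, i.e. -2*(u - 4)*(u - 3)*(u + 2) = 0, at u = -2, 3, 4.
On [-2, 3] the curve lies below the axis; ∫[-2,3] (-2*u**3 + 10*u**2 + 4*u - 48) du = -875/6, giving area 875/6.
On [3, 4] the curve lies above the axis; ∫[3,4] (-2*u**3 + 10*u**2 + 4*u - 48) du = 11/6, giving area 11/6.
Total area = 875/6 + 11/6 = 443/3.

443/3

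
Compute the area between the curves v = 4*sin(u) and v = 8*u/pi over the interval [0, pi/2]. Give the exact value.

4 - pi

On [0, pi/2], (4*sin(u)) - (8*u/pi) = -8*u/pi + 4*sin(u) is ≥ 0 throughout, so the area is a single integral of |-8*u/pi + 4*sin(u)|.
∫[0,pi/2] (-8*u/pi + 4*sin(u)) du = 4 - pi.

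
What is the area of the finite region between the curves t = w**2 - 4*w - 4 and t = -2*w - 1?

32/3

Both boundary curves give t as a function of w, so integrate with respect to w. Setting them equal: w**2 - 2*w - 3 = 0, i.e. (w - 3)*(w + 1) = 0, so they meet at w = -1, 3.
For w in [-1, 3], t = w**2 - 4*w - 4 is on the left; area = ∫[-1,3] (-(w**2 - 2*w - 3)) dw = 32/3.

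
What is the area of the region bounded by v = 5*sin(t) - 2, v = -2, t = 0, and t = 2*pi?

20

The difference (5*sin(t) - 2) - (-2) = 5*sin(t) changes sign at t = pi inside [0, 2*pi], so split the integral there.
∫[0,pi] (5*sin(t)) dt = 10.
∫[pi,2*pi] (5*sin(t)) dt = -10; the area of that piece is 10.
Total area = 10 + 10 = 20.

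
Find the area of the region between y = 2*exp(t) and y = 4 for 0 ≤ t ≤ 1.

-10 + 2*exp(1) + 8*log(2)

The difference (2*exp(t)) - (4) = 2*exp(t) - 4 changes sign at t = log(2) inside [0, 1], so split the integral there.
∫[0,log(2)] (2*exp(t) - 4) dt = 2 - log(16); the area of that piece is -2 + log(16).
∫[log(2),1] (2*exp(t) - 4) dt = -8 + 4*log(2) + 2*exp(1).
Total area = (-2 + log(16)) + (-8 + 4*log(2) + 2*exp(1)) = -10 + 2*exp(1) + 8*log(2).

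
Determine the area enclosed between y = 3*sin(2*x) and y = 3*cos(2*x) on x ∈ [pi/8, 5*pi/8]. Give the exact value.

3*sqrt(2)

On [pi/8, 5*pi/8], (3*sin(2*x)) - (3*cos(2*x)) = 3*sin(2*x) - 3*cos(2*x) is ≥ 0 throughout, so the area is a single integral of |3*sin(2*x) - 3*cos(2*x)|.
∫[pi/8,5*pi/8] (3*sin(2*x) - 3*cos(2*x)) dx = 3*sqrt(2).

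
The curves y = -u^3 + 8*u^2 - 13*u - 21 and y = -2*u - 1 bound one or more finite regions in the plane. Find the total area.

443/6

Set the curves equal: -u^3 + 8*u^2 - 13*u - 21 = -2*u - 1, so -u^3 + 8*u^2 - 11*u - 20 = 0, which factors as -(u - 5)*(u - 4)*(u + 1) = 0. The curves meet at u = -1, 4, 5.
On [-1, 4], y = -2*u - 1 is on top; that piece has area ∫[-1,4] (-(-u^3 + 8*u^2 - 11*u - 20)) du = 875/12.
On [4, 5], y = -u^3 + 8*u^2 - 13*u - 21 is on top; that piece has area ∫[4,5] (-u^3 + 8*u^2 - 11*u - 20) du = 11/12.
Total enclosed area = 875/12 + 11/12 = 443/6.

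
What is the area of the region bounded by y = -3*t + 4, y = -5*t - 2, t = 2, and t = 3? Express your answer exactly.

On [2, 3], (-3*t + 4) - (-5*t - 2) = 2*t + 6 is ≥ 0 throughout, so the area is a single integral of |2*t + 6|.
∫[2,3] (2*t + 6) dt = 11.

11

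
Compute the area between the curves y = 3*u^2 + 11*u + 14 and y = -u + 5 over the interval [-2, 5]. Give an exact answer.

The difference (3*u^2 + 11*u + 14) - (-u + 5) = 3*u^2 + 12*u + 9 changes sign at u = -1 inside [-2, 5], so split the integral there.
∫[-2,-1] (3*u^2 + 12*u + 9) du = -2; the area of that piece is 2.
∫[-1,5] (3*u^2 + 12*u + 9) du = 324.
Total area = 2 + 324 = 326.

326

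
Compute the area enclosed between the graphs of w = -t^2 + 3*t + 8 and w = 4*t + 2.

125/6

Set the curves equal: -t^2 + 3*t + 8 = 4*t + 2, so -t^2 - t + 6 = 0, which factors as -(t - 2)*(t + 3) = 0. The curves meet at t = -3, 2.
On [-3, 2], w = -t^2 + 3*t + 8 is on top; that piece has area ∫[-3,2] (-t^2 - t + 6) dt = 125/6.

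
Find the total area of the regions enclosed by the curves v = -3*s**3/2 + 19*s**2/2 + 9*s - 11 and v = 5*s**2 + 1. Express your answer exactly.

243/4

Set the curves equal: -3*s**3/2 + 19*s**2/2 + 9*s - 11 = 5*s**2 + 1, so -3*s**3/2 + 9*s**2/2 + 9*s - 12 = 0, which factors as -3*(s - 4)*(s - 1)*(s + 2)/2 = 0. The curves meet at s = -2, 1, 4.
On [-2, 1], v = 5*s**2 + 1 is on top; that piece has area ∫[-2,1] (-(-3*s**3/2 + 9*s**2/2 + 9*s - 12)) ds = 243/8.
On [1, 4], v = -3*s**3/2 + 19*s**2/2 + 9*s - 11 is on top; that piece has area ∫[1,4] (-3*s**3/2 + 9*s**2/2 + 9*s - 12) ds = 243/8.
Total enclosed area = 243/8 + 243/8 = 243/4.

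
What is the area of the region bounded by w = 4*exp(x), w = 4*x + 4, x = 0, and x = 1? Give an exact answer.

-10 + 4*exp(1)

On [0, 1], (4*exp(x)) - (4*x + 4) = -4*x + 4*exp(x) - 4 is ≥ 0 throughout, so the area is a single integral of |-4*x + 4*exp(x) - 4|.
∫[0,1] (-4*x + 4*exp(x) - 4) dx = -10 + 4*exp(1).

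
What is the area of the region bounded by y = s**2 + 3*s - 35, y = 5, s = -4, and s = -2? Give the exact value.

238/3

On [-4, -2], (s**2 + 3*s - 35) - (5) = s**2 + 3*s - 40 is ≤ 0 throughout, so the area is a single integral of |s**2 + 3*s - 40|.
∫[-4,-2] (s**2 + 3*s - 40) ds = -238/3; the area of that piece is 238/3.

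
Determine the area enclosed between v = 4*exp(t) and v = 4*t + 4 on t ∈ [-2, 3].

-30 - 4*exp(-2) + 4*exp(3)

On [-2, 3], (4*exp(t)) - (4*t + 4) = -4*t + 4*exp(t) - 4 is ≥ 0 throughout, so the area is a single integral of |-4*t + 4*exp(t) - 4|.
∫[-2,3] (-4*t + 4*exp(t) - 4) dt = -30 - 4*exp(-2) + 4*exp(3).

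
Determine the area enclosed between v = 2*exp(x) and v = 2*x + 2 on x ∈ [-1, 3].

-16 - 2*exp(-1) + 2*exp(3)

On [-1, 3], (2*exp(x)) - (2*x + 2) = -2*x + 2*exp(x) - 2 is ≥ 0 throughout, so the area is a single integral of |-2*x + 2*exp(x) - 2|.
∫[-1,3] (-2*x + 2*exp(x) - 2) dx = -16 - 2*exp(-1) + 2*exp(3).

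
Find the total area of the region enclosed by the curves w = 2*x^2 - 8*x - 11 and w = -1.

Set the curves equal: 2*x^2 - 8*x - 11 = -1, so 2*x^2 - 8*x - 10 = 0, which factors as 2*(x - 5)*(x + 1) = 0. The curves meet at x = -1, 5.
On [-1, 5], w = -1 is on top; that piece has area ∫[-1,5] (-(2*x^2 - 8*x - 10)) dx = 72.

72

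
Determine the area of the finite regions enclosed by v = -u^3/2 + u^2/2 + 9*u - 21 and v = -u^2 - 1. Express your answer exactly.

999/8

Set the curves equal: -u^3/2 + u^2/2 + 9*u - 21 = -u^2 - 1, so -u^3/2 + 3*u^2/2 + 9*u - 20 = 0, which factors as -(u - 5)*(u - 2)*(u + 4)/2 = 0. The curves meet at u = -4, 2, 5.
On [-4, 2], v = -u^2 - 1 is on top; that piece has area ∫[-4,2] (-(-u^3/2 + 3*u^2/2 + 9*u - 20)) du = 108.
On [2, 5], v = -u^3/2 + u^2/2 + 9*u - 21 is on top; that piece has area ∫[2,5] (-u^3/2 + 3*u^2/2 + 9*u - 20) du = 135/8.
Total enclosed area = 108 + 135/8 = 999/8.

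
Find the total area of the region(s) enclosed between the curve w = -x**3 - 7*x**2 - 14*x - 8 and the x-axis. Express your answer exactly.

37/12

The curve meets the x-axis where -x**3 - 7*x**2 - 14*x - 8 = 0, i.e. -(x + 1)*(x + 2)*(x + 4) = 0, at x = -4, -2, -1.
On [-4, -2] the curve lies below the axis; ∫[-4,-2] (-x**3 - 7*x**2 - 14*x - 8) dx = -8/3, giving area 8/3.
On [-2, -1] the curve lies above the axis; ∫[-2,-1] (-x**3 - 7*x**2 - 14*x - 8) dx = 5/12, giving area 5/12.
Total area = 8/3 + 5/12 = 37/12.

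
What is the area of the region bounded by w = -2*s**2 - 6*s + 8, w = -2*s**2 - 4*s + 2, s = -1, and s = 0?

On [-1, 0], (-2*s**2 - 6*s + 8) - (-2*s**2 - 4*s + 2) = -2*s + 6 is ≥ 0 throughout, so the area is a single integral of |-2*s + 6|.
∫[-1,0] (-2*s + 6) ds = 7.

7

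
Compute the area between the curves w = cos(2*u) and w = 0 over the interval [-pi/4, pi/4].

1

On [-pi/4, pi/4], (cos(2*u)) - (0) = cos(2*u) is ≥ 0 throughout, so the area is a single integral of |cos(2*u)|.
∫[-pi/4,pi/4] (cos(2*u)) du = 1.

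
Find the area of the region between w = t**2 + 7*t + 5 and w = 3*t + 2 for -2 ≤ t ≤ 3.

38

The difference (t**2 + 7*t + 5) - (3*t + 2) = t**2 + 4*t + 3 changes sign at t = -1 inside [-2, 3], so split the integral there.
∫[-2,-1] (t**2 + 4*t + 3) dt = -2/3; the area of that piece is 2/3.
∫[-1,3] (t**2 + 4*t + 3) dt = 112/3.
Total area = 2/3 + 112/3 = 38.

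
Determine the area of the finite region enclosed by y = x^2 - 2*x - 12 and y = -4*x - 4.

36

Set the curves equal: x^2 - 2*x - 12 = -4*x - 4, so x^2 + 2*x - 8 = 0, which factors as (x - 2)*(x + 4) = 0. The curves meet at x = -4, 2.
On [-4, 2], y = -4*x - 4 is on top; that piece has area ∫[-4,2] (-(x^2 + 2*x - 8)) dx = 36.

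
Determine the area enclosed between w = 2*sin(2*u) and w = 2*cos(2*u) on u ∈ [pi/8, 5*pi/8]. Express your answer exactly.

2*sqrt(2)

On [pi/8, 5*pi/8], (2*sin(2*u)) - (2*cos(2*u)) = 2*sin(2*u) - 2*cos(2*u) is ≥ 0 throughout, so the area is a single integral of |2*sin(2*u) - 2*cos(2*u)|.
∫[pi/8,5*pi/8] (2*sin(2*u) - 2*cos(2*u)) du = 2*sqrt(2).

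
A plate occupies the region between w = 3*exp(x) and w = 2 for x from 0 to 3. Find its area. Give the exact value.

On [0, 3], (3*exp(x)) - (2) = 3*exp(x) - 2 is ≥ 0 throughout, so the area is a single integral of |3*exp(x) - 2|.
∫[0,3] (3*exp(x) - 2) dx = -9 + 3*exp(3).

-9 + 3*exp(3)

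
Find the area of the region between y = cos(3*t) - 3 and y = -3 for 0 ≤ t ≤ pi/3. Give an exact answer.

2/3

The difference (cos(3*t) - 3) - (-3) = cos(3*t) changes sign at t = pi/6 inside [0, pi/3], so split the integral there.
∫[0,pi/6] (cos(3*t)) dt = 1/3.
∫[pi/6,pi/3] (cos(3*t)) dt = -1/3; the area of that piece is 1/3.
Total area = 1/3 + 1/3 = 2/3.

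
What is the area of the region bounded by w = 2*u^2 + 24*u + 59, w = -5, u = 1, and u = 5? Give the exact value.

On [1, 5], (2*u^2 + 24*u + 59) - (-5) = 2*u^2 + 24*u + 64 is ≥ 0 throughout, so the area is a single integral of |2*u^2 + 24*u + 64|.
∫[1,5] (2*u^2 + 24*u + 64) du = 1880/3.

1880/3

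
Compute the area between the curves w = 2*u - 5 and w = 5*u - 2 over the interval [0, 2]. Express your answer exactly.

On [0, 2], (2*u - 5) - (5*u - 2) = -3*u - 3 is ≤ 0 throughout, so the area is a single integral of |-3*u - 3|.
∫[0,2] (-3*u - 3) du = -12; the area of that piece is 12.

12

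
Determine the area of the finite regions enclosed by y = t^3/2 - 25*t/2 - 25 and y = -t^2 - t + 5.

Set the curves equal: t^3/2 - 25*t/2 - 25 = -t^2 - t + 5, so t^3/2 + t^2 - 23*t/2 - 30 = 0, which factors as (t - 5)*(t + 3)*(t + 4)/2 = 0. The curves meet at t = -4, -3, 5.
On [-4, -3], y = t^3/2 - 25*t/2 - 25 is on top; that piece has area ∫[-4,-3] (t^3/2 + t^2 - 23*t/2 - 30) dt = 17/24.
On [-3, 5], y = -t^2 - t + 5 is on top; that piece has area ∫[-3,5] (-(t^3/2 + t^2 - 23*t/2 - 30)) dt = 640/3.
Total enclosed area = 17/24 + 640/3 = 5137/24.

5137/24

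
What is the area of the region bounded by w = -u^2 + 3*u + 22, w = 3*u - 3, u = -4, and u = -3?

38/3

On [-4, -3], (-u^2 + 3*u + 22) - (3*u - 3) = -u^2 + 25 is ≥ 0 throughout, so the area is a single integral of |-u^2 + 25|.
∫[-4,-3] (-u^2 + 25) du = 38/3.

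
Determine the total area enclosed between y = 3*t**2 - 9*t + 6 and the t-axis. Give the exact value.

1/2

The curve meets the t-axis where 3*t**2 - 9*t + 6 = 0, i.e. 3*(t - 2)*(t - 1) = 0, at t = 1, 2.
On [1, 2] the curve lies below the axis; ∫[1,2] (3*t**2 - 9*t + 6) dt = -1/2, giving area 1/2.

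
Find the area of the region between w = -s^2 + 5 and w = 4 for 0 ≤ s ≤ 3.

The difference (-s^2 + 5) - (4) = -s^2 + 1 changes sign at s = 1 inside [0, 3], so split the integral there.
∫[0,1] (-s^2 + 1) ds = 2/3.
∫[1,3] (-s^2 + 1) ds = -20/3; the area of that piece is 20/3.
Total area = 2/3 + 20/3 = 22/3.

22/3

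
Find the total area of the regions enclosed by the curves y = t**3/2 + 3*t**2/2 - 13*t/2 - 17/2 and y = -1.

64

Set the curves equal: t**3/2 + 3*t**2/2 - 13*t/2 - 17/2 = -1, so t**3/2 + 3*t**2/2 - 13*t/2 - 15/2 = 0, which factors as (t - 3)*(t + 1)*(t + 5)/2 = 0. The curves meet at t = -5, -1, 3.
On [-5, -1], y = t**3/2 + 3*t**2/2 - 13*t/2 - 17/2 is on top; that piece has area ∫[-5,-1] (t**3/2 + 3*t**2/2 - 13*t/2 - 15/2) dt = 32.
On [-1, 3], y = -1 is on top; that piece has area ∫[-1,3] (-(t**3/2 + 3*t**2/2 - 13*t/2 - 15/2)) dt = 32.
Total enclosed area = 32 + 32 = 64.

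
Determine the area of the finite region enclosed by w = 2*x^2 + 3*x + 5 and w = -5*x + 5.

64/3

Set the curves equal: 2*x^2 + 3*x + 5 = -5*x + 5, so 2*x^2 + 8*x = 0, which factors as 2*x*(x + 4) = 0. The curves meet at x = -4, 0.
On [-4, 0], w = -5*x + 5 is on top; that piece has area ∫[-4,0] (-(2*x^2 + 8*x)) dx = 64/3.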